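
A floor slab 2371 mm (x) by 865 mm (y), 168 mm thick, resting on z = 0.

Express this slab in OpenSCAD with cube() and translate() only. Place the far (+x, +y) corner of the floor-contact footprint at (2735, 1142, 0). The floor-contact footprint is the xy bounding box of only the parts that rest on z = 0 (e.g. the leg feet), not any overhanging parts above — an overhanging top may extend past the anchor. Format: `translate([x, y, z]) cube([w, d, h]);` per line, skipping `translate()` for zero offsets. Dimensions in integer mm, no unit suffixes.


translate([364, 277, 0]) cube([2371, 865, 168]);


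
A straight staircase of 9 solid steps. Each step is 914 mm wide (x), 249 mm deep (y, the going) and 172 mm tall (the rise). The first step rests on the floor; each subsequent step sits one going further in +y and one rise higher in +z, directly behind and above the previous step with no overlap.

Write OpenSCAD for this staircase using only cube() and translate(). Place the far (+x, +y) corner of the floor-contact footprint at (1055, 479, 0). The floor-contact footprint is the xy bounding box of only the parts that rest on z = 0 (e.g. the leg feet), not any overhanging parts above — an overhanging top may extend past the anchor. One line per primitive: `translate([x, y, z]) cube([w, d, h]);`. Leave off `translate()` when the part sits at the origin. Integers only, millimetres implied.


translate([141, 230, 0]) cube([914, 249, 172]);
translate([141, 479, 172]) cube([914, 249, 172]);
translate([141, 728, 344]) cube([914, 249, 172]);
translate([141, 977, 516]) cube([914, 249, 172]);
translate([141, 1226, 688]) cube([914, 249, 172]);
translate([141, 1475, 860]) cube([914, 249, 172]);
translate([141, 1724, 1032]) cube([914, 249, 172]);
translate([141, 1973, 1204]) cube([914, 249, 172]);
translate([141, 2222, 1376]) cube([914, 249, 172]);


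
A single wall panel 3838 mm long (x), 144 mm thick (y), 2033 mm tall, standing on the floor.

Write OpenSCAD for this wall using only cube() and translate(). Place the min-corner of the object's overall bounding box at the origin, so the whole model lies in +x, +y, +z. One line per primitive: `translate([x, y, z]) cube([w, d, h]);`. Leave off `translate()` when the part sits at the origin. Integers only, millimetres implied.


cube([3838, 144, 2033]);


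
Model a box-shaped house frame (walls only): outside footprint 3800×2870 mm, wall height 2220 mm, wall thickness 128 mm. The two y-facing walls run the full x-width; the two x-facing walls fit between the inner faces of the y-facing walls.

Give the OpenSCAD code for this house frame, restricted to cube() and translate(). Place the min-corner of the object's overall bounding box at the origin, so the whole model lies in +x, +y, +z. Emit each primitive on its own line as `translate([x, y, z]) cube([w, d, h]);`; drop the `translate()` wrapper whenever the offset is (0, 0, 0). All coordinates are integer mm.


cube([3800, 128, 2220]);
translate([0, 2742, 0]) cube([3800, 128, 2220]);
translate([0, 128, 0]) cube([128, 2614, 2220]);
translate([3672, 128, 0]) cube([128, 2614, 2220]);


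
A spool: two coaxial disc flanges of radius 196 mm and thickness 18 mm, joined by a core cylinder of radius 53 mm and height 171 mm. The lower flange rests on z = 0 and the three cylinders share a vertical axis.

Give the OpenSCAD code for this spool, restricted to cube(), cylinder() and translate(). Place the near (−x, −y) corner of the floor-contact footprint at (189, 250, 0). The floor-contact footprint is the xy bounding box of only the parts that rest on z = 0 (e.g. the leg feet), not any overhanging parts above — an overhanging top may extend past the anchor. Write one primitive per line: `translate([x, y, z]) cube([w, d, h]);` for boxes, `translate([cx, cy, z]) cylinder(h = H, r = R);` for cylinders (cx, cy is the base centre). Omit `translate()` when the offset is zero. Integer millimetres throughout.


translate([385, 446, 0]) cylinder(h = 18, r = 196);
translate([385, 446, 18]) cylinder(h = 171, r = 53);
translate([385, 446, 189]) cylinder(h = 18, r = 196);


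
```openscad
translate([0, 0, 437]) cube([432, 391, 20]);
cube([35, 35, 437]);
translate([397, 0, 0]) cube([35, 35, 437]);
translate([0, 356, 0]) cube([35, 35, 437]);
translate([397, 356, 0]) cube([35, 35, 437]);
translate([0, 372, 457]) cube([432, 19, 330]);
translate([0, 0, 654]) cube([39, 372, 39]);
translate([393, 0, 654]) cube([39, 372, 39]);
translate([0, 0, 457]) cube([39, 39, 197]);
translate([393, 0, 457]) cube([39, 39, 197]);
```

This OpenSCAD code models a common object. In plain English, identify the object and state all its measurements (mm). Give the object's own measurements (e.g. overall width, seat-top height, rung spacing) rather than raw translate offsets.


A chair. The seat is a 432×391×20 mm slab with its top at z = 457 mm, on four 35×35 mm corner legs (flush with the seat edges, standing on z = 0). A flat backrest 19 mm thick, 330 mm tall, spans the full seat width and rises from the seat top along its +y edge, rear face flush with the rear of the seat. Two armrests of 39×39 mm section run along each side from the seat's front edge to the front of the backrest, top faces 236 mm above the seat top and outer faces flush with the seat's x-edges; a 39×39 mm post under the front of each armrest stands on the seat at the front corner.


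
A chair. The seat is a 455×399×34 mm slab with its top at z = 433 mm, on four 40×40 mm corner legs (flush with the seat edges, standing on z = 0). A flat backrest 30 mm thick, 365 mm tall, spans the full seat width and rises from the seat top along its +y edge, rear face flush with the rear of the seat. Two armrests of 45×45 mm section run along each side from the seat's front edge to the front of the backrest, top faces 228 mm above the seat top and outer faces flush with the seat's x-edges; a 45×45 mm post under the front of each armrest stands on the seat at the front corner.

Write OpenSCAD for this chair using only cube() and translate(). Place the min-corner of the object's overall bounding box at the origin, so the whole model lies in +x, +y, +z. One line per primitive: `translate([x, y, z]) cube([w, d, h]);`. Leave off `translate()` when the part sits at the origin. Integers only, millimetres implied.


translate([0, 0, 399]) cube([455, 399, 34]);
cube([40, 40, 399]);
translate([415, 0, 0]) cube([40, 40, 399]);
translate([0, 359, 0]) cube([40, 40, 399]);
translate([415, 359, 0]) cube([40, 40, 399]);
translate([0, 369, 433]) cube([455, 30, 365]);
translate([0, 0, 616]) cube([45, 369, 45]);
translate([410, 0, 616]) cube([45, 369, 45]);
translate([0, 0, 433]) cube([45, 45, 183]);
translate([410, 0, 433]) cube([45, 45, 183]);


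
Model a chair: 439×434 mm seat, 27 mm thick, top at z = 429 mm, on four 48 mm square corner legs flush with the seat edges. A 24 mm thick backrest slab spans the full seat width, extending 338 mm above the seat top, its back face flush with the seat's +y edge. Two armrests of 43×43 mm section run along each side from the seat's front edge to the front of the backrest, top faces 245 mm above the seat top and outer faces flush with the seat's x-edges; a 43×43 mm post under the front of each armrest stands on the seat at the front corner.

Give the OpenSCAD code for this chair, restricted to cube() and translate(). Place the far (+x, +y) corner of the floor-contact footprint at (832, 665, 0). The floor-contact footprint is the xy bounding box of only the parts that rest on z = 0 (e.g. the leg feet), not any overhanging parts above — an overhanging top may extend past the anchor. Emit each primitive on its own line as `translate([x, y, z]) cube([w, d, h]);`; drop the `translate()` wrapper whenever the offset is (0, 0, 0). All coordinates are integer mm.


translate([393, 231, 402]) cube([439, 434, 27]);
translate([393, 231, 0]) cube([48, 48, 402]);
translate([784, 231, 0]) cube([48, 48, 402]);
translate([393, 617, 0]) cube([48, 48, 402]);
translate([784, 617, 0]) cube([48, 48, 402]);
translate([393, 641, 429]) cube([439, 24, 338]);
translate([393, 231, 631]) cube([43, 410, 43]);
translate([789, 231, 631]) cube([43, 410, 43]);
translate([393, 231, 429]) cube([43, 43, 202]);
translate([789, 231, 429]) cube([43, 43, 202]);


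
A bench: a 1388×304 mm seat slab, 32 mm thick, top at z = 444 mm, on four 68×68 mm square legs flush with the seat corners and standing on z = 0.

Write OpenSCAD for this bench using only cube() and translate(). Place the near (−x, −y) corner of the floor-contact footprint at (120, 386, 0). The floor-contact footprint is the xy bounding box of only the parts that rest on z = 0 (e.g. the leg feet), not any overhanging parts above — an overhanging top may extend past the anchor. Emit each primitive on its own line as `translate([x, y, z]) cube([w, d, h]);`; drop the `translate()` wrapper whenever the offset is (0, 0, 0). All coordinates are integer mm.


translate([120, 386, 412]) cube([1388, 304, 32]);
translate([120, 386, 0]) cube([68, 68, 412]);
translate([120, 622, 0]) cube([68, 68, 412]);
translate([1440, 386, 0]) cube([68, 68, 412]);
translate([1440, 622, 0]) cube([68, 68, 412]);


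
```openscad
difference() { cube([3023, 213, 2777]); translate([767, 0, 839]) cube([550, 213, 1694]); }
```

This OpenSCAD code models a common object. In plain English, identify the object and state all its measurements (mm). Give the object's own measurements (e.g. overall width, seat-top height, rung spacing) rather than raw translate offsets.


A wall 3023 mm long (x), 213 mm thick (y), 2777 mm tall, with a rectangular window opening cut through it. The opening is 550 mm wide and 1694 mm tall; its sill is at z = 839 mm and its near (−x) edge is 767 mm from the wall's −x end. The opening passes through the full wall thickness.


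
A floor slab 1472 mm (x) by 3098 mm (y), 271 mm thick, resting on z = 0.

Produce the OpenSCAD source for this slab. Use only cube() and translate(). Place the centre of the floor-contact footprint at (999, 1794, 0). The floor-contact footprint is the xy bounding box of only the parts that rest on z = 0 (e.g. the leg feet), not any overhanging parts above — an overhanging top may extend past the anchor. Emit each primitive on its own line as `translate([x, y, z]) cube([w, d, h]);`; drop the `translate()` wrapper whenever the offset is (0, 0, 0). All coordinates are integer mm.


translate([263, 245, 0]) cube([1472, 3098, 271]);


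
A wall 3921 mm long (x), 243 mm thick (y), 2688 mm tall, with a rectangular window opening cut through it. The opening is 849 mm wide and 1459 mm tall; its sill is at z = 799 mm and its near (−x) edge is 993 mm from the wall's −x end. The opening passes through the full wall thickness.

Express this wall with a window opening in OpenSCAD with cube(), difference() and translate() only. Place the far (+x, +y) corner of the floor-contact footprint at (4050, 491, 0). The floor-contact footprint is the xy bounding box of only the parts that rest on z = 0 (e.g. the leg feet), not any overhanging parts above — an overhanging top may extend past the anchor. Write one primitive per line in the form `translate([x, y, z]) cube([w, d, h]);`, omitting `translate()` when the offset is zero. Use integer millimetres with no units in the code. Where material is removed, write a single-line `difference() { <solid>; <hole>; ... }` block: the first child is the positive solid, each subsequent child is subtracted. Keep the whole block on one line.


difference() { translate([129, 248, 0]) cube([3921, 243, 2688]); translate([1122, 248, 799]) cube([849, 243, 1459]); }


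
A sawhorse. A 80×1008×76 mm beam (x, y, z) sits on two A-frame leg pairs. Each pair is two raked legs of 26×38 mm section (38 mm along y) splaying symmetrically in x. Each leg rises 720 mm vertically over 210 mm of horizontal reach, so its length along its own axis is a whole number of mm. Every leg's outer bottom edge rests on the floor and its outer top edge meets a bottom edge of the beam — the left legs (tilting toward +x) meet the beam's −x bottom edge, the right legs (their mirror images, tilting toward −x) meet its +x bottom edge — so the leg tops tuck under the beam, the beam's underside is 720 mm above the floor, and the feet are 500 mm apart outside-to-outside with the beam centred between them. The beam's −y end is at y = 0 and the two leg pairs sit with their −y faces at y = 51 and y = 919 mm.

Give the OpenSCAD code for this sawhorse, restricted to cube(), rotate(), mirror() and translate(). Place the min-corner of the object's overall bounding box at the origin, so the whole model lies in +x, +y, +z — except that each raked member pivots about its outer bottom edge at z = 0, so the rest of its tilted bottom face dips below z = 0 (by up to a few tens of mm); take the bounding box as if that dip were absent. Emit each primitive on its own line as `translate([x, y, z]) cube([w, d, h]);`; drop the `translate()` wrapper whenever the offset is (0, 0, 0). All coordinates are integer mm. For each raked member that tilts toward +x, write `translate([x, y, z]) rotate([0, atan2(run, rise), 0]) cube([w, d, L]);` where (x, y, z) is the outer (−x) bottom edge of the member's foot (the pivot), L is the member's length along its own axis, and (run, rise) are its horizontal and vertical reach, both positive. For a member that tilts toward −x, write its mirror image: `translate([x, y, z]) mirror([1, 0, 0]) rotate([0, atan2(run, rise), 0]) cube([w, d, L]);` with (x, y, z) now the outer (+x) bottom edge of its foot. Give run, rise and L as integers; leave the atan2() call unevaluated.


translate([210, 0, 720]) cube([80, 1008, 76]);
translate([0, 51, 0]) rotate([0, atan2(210, 720), 0]) cube([26, 38, 750]);
translate([500, 51, 0]) mirror([1, 0, 0]) rotate([0, atan2(210, 720), 0]) cube([26, 38, 750]);
translate([0, 919, 0]) rotate([0, atan2(210, 720), 0]) cube([26, 38, 750]);
translate([500, 919, 0]) mirror([1, 0, 0]) rotate([0, atan2(210, 720), 0]) cube([26, 38, 750]);


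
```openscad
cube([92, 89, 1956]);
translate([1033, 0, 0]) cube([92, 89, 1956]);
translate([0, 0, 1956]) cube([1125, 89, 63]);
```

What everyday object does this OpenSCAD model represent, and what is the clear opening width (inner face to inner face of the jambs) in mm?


A door frame. The clear opening width is 941 mm.

Two 1956 mm tall posts with a header on top — a door frame. The left jamb is 92 mm wide at x = 0; the right jamb starts at x = 1033. The clear opening is 1033 − 92 = 941 mm.


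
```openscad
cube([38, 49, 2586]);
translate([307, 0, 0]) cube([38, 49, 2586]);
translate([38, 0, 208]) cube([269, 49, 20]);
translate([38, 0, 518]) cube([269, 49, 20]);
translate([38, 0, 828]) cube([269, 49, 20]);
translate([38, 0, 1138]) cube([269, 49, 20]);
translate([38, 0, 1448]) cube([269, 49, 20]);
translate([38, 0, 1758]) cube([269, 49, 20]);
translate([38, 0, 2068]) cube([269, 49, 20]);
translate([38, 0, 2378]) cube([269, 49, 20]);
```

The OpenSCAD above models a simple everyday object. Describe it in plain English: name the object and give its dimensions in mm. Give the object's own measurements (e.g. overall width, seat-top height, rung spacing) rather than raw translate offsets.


A straight ladder. Two 38×49 mm vertical rails, 2586 mm tall, stand 345 mm apart (outside-to-outside) with their front faces coplanar on the −y side. 8 rungs, each 49 mm deep and 20 mm tall, span between the inner faces of the rails, front faces flush with the rails. The lowest rung's underside is at z = 208 mm and rungs are spaced 310 mm apart (underside to underside).


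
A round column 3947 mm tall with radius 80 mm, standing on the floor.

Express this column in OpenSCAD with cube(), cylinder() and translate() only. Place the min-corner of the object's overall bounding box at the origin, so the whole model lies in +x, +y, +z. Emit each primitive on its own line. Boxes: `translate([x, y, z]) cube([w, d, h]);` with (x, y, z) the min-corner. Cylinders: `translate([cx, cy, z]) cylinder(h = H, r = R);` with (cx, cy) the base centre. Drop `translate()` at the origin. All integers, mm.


translate([80, 80, 0]) cylinder(h = 3947, r = 80);


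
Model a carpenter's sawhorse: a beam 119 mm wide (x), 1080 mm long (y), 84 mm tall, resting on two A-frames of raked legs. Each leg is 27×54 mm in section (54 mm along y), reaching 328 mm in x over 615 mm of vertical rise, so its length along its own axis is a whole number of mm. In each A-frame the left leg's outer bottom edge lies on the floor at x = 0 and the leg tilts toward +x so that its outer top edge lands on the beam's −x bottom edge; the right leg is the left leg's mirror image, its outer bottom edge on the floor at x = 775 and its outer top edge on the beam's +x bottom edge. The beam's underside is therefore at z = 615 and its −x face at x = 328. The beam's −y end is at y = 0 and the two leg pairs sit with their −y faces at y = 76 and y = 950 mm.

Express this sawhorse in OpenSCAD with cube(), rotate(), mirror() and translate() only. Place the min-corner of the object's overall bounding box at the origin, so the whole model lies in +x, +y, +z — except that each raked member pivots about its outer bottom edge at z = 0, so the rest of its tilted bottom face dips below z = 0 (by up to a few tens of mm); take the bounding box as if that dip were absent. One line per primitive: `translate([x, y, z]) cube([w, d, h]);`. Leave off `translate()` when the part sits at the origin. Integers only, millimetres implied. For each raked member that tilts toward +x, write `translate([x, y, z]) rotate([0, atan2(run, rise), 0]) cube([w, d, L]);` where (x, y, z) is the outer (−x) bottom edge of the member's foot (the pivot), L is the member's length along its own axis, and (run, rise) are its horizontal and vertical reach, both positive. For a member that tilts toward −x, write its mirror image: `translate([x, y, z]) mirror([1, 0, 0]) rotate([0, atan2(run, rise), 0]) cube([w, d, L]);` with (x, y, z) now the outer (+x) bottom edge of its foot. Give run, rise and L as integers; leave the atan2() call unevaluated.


// leg length = √(328² + 615²) = 697
// right-leg outer foot x = 2·328 + 119 = 775
// beam min-corner = (328, 0, 615)
translate([328, 0, 615]) cube([119, 1080, 84]);
translate([0, 76, 0]) rotate([0, atan2(328, 615), 0]) cube([27, 54, 697]);
translate([775, 76, 0]) mirror([1, 0, 0]) rotate([0, atan2(328, 615), 0]) cube([27, 54, 697]);
translate([0, 950, 0]) rotate([0, atan2(328, 615), 0]) cube([27, 54, 697]);
translate([775, 950, 0]) mirror([1, 0, 0]) rotate([0, atan2(328, 615), 0]) cube([27, 54, 697]);


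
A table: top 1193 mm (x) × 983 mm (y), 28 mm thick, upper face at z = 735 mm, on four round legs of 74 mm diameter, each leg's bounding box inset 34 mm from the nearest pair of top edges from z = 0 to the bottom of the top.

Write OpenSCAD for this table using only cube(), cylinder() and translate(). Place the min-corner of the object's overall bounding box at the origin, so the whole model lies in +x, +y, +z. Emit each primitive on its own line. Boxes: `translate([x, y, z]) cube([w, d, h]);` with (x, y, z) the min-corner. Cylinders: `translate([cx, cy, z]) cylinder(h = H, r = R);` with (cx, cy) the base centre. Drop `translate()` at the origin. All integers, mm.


// leg_h = 735 - 28 = 707
translate([0, 0, 707]) cube([1193, 983, 28]);
translate([71, 71, 0]) cylinder(h = 707, r = 37);
translate([1122, 71, 0]) cylinder(h = 707, r = 37);
translate([71, 912, 0]) cylinder(h = 707, r = 37);
translate([1122, 912, 0]) cylinder(h = 707, r = 37);


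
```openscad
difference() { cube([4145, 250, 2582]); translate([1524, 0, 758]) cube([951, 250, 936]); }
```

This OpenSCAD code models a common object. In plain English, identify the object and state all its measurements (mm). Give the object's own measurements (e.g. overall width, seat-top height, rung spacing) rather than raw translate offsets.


A wall 4145 mm long (x), 250 mm thick (y), 2582 mm tall, with a rectangular window opening cut through it. The opening is 951 mm wide and 936 mm tall; its sill is at z = 758 mm and its near (−x) edge is 1524 mm from the wall's −x end. The opening passes through the full wall thickness.


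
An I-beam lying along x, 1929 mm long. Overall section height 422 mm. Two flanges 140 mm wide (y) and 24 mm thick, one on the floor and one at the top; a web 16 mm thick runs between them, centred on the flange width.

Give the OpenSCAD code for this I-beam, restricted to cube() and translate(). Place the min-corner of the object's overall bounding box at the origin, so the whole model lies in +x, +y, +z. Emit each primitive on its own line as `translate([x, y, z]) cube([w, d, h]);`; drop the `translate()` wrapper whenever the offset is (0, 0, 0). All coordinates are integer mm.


cube([1929, 140, 24]);
translate([0, 62, 24]) cube([1929, 16, 374]);
translate([0, 0, 398]) cube([1929, 140, 24]);


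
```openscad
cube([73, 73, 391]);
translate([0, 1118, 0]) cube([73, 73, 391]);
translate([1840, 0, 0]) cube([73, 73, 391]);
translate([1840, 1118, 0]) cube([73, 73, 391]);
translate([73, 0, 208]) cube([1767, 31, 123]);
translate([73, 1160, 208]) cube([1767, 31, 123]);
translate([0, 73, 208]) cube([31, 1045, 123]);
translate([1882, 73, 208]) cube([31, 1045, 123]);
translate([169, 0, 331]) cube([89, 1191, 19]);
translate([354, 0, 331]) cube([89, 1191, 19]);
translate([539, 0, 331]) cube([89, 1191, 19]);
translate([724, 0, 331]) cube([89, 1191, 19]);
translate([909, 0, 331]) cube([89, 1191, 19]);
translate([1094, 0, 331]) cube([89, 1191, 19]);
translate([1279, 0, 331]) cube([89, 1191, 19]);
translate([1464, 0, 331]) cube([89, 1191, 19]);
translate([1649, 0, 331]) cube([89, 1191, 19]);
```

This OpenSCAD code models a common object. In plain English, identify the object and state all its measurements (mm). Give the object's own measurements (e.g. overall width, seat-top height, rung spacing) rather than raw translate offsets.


A bed frame 1913 mm long (x) by 1191 mm wide (y). Four 73×73 mm corner posts, 391 mm tall, at the corners of the footprint. Four rails of 31 mm thickness and 123 mm height run between adjacent posts with their undersides at z = 208 mm, their outer faces flush with the outside of the frame (the two x-running rails run between the posts' inner faces; the two y-running rails run between the posts' inner faces). 9 slats, each 89 mm wide (x) and 19 mm thick, lie across the top of the two x-running rails, running the full 1191 mm width of the frame in y; along x they sit between the end posts with a 96 mm gap after the −x posts and between neighbouring slats, leaving 102 mm before the +x posts.


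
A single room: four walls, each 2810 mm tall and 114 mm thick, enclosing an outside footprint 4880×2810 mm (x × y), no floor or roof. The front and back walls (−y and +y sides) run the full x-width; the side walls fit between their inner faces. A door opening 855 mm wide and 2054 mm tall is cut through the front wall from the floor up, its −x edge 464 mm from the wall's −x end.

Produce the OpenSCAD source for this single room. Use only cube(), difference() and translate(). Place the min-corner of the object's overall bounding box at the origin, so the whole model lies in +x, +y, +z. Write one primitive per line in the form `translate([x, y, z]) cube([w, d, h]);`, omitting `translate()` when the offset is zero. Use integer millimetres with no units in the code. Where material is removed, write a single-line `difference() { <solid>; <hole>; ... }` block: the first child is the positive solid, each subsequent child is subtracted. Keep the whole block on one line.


difference() { cube([4880, 114, 2810]); translate([464, 0, 0]) cube([855, 114, 2054]); }
translate([0, 2696, 0]) cube([4880, 114, 2810]);
translate([0, 114, 0]) cube([114, 2582, 2810]);
translate([4766, 114, 0]) cube([114, 2582, 2810]);


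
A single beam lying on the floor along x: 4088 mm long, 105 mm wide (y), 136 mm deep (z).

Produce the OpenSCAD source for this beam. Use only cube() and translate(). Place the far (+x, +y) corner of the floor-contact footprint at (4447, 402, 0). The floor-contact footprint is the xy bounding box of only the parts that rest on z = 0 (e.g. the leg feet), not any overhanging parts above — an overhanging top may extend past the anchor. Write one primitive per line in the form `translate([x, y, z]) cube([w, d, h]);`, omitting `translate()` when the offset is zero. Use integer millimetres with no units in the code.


translate([359, 297, 0]) cube([4088, 105, 136]);


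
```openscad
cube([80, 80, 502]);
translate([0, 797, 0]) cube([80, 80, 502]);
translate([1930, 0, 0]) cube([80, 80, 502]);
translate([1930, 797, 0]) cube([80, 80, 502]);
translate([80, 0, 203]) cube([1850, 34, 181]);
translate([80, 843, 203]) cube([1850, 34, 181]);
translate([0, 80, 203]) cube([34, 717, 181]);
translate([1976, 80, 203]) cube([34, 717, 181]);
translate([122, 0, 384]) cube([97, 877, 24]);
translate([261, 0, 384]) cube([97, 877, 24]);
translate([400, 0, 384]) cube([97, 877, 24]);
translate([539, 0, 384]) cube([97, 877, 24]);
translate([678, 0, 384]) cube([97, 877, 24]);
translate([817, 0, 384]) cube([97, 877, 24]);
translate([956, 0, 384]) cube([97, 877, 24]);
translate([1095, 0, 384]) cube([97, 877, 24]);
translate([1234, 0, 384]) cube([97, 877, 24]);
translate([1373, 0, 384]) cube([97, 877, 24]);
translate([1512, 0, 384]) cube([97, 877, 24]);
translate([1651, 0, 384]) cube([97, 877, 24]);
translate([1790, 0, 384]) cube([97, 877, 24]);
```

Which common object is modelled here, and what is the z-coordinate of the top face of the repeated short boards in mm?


A bed frame. The slat-top height is 408 mm.

Four posts, four rails, and a row of slats — a bed frame. Slats sit on the rails at z = 203 + 181 = 384; with slat thickness 24, the top is 408 mm.


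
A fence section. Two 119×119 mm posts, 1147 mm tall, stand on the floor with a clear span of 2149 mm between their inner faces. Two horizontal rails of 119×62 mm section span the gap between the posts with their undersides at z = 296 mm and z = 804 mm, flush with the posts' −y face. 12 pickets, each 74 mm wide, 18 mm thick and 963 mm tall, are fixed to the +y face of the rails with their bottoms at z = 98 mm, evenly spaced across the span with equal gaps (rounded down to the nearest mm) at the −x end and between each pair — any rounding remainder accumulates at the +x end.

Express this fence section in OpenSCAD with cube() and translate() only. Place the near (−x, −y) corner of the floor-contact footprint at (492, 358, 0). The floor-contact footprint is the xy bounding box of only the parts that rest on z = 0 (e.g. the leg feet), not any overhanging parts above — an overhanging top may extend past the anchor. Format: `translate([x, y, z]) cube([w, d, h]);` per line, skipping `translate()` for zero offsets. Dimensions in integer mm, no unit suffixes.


translate([492, 358, 0]) cube([119, 119, 1147]);
translate([2760, 358, 0]) cube([119, 119, 1147]);
translate([611, 358, 296]) cube([2149, 119, 62]);
translate([611, 358, 804]) cube([2149, 119, 62]);
translate([708, 477, 98]) cube([74, 18, 963]);
translate([879, 477, 98]) cube([74, 18, 963]);
translate([1050, 477, 98]) cube([74, 18, 963]);
translate([1221, 477, 98]) cube([74, 18, 963]);
translate([1392, 477, 98]) cube([74, 18, 963]);
translate([1563, 477, 98]) cube([74, 18, 963]);
translate([1734, 477, 98]) cube([74, 18, 963]);
translate([1905, 477, 98]) cube([74, 18, 963]);
translate([2076, 477, 98]) cube([74, 18, 963]);
translate([2247, 477, 98]) cube([74, 18, 963]);
translate([2418, 477, 98]) cube([74, 18, 963]);
translate([2589, 477, 98]) cube([74, 18, 963]);


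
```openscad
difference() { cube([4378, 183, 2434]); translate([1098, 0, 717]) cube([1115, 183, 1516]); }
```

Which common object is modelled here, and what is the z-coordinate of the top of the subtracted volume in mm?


A wall with a window opening. The window head height is 2233 mm.

A wall with a rectangular opening subtracted — a window. Sill at z = 717, opening 1516 mm tall, so the head is at 717 + 1516 = 2233 mm.


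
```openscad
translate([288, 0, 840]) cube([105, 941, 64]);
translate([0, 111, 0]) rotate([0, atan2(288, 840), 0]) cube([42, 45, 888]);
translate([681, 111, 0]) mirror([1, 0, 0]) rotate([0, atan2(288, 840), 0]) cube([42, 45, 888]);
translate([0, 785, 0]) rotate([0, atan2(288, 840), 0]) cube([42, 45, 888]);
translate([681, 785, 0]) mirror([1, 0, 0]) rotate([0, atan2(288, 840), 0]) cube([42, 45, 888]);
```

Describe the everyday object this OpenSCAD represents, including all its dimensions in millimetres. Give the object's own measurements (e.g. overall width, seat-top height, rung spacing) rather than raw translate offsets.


A sawhorse. A 105×941×64 mm beam (x, y, z) sits on two A-frame leg pairs. Each pair is two raked legs of 42×45 mm section (45 mm along y) splaying symmetrically in x. Each leg rises 840 mm vertically over 288 mm of horizontal reach and is 888 mm long along its own axis. Every leg's outer bottom edge rests on the floor and its outer top edge meets a bottom edge of the beam — the left legs (tilting toward +x) meet the beam's −x bottom edge, the right legs (their mirror images, tilting toward −x) meet its +x bottom edge — so the leg tops tuck under the beam, the beam's underside is 840 mm above the floor, and the feet are 681 mm apart outside-to-outside with the beam centred between them. The two leg pairs are set in 111 mm from either end of the beam.


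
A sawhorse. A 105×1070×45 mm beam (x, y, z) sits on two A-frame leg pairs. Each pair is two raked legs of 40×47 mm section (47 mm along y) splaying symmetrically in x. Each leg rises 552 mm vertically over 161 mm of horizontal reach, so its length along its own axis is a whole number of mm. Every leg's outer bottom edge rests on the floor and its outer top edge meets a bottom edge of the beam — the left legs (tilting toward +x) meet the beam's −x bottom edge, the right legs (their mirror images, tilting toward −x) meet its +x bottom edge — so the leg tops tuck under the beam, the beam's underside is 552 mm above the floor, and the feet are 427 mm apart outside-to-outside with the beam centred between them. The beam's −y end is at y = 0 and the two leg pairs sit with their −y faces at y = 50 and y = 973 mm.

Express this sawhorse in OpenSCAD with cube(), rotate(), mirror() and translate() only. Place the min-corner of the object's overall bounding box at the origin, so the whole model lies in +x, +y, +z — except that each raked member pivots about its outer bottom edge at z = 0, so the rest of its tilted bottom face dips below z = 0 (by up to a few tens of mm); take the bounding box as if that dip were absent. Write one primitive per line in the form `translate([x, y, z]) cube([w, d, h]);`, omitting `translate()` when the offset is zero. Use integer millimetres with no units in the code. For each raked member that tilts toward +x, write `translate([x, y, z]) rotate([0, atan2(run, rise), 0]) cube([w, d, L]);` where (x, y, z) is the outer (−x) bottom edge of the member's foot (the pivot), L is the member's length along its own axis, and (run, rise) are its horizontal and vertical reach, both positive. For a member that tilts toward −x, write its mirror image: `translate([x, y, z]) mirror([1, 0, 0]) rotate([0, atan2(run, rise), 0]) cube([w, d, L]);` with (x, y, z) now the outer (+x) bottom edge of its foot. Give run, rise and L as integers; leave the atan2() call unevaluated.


// leg length = √(161² + 552²) = 575
// right-leg outer foot x = 2·161 + 105 = 427
// beam min-corner = (161, 0, 552)
translate([161, 0, 552]) cube([105, 1070, 45]);
translate([0, 50, 0]) rotate([0, atan2(161, 552), 0]) cube([40, 47, 575]);
translate([427, 50, 0]) mirror([1, 0, 0]) rotate([0, atan2(161, 552), 0]) cube([40, 47, 575]);
translate([0, 973, 0]) rotate([0, atan2(161, 552), 0]) cube([40, 47, 575]);
translate([427, 973, 0]) mirror([1, 0, 0]) rotate([0, atan2(161, 552), 0]) cube([40, 47, 575]);


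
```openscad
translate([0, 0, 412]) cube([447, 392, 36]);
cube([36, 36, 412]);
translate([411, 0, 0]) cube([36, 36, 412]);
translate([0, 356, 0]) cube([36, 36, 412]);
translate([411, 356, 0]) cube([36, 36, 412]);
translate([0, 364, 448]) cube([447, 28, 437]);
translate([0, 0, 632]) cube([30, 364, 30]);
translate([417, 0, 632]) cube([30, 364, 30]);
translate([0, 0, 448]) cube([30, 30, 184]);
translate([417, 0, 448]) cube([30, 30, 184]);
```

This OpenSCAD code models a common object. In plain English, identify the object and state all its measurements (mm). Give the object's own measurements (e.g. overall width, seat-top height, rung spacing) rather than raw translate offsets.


A chair. The seat is a 447×392×36 mm slab with its top at z = 448 mm, on four 36×36 mm corner legs (flush with the seat edges, standing on z = 0). A flat backrest 28 mm thick, 437 mm tall, spans the full seat width and rises from the seat top along its +y edge, rear face flush with the rear of the seat. Two armrests of 30×30 mm section run along each side from the seat's front edge to the front of the backrest, top faces 214 mm above the seat top and outer faces flush with the seat's x-edges; a 30×30 mm post under the front of each armrest stands on the seat at the front corner.


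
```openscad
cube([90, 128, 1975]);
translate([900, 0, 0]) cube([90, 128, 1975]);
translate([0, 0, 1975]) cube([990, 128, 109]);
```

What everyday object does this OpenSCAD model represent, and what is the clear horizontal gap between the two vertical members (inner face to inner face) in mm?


A door frame. The clear opening width is 810 mm.

Two 1975 mm tall posts with a header on top — a door frame. The left jamb is 90 mm wide at x = 0; the right jamb starts at x = 900. The clear opening is 900 − 90 = 810 mm.


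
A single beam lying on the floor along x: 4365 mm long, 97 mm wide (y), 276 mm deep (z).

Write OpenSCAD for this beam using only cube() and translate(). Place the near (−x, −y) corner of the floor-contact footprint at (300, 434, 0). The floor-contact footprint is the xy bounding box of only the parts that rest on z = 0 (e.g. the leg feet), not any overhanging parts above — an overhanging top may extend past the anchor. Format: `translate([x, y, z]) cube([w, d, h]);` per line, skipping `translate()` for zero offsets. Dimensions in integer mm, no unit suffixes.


translate([300, 434, 0]) cube([4365, 97, 276]);


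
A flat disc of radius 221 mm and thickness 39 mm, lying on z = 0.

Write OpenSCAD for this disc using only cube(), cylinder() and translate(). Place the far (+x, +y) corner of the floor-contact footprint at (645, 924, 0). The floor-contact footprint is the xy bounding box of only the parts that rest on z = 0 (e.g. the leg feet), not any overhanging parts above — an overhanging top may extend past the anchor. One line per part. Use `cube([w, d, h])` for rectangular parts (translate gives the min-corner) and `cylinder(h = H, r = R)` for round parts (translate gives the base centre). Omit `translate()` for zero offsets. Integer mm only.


translate([424, 703, 0]) cylinder(h = 39, r = 221);


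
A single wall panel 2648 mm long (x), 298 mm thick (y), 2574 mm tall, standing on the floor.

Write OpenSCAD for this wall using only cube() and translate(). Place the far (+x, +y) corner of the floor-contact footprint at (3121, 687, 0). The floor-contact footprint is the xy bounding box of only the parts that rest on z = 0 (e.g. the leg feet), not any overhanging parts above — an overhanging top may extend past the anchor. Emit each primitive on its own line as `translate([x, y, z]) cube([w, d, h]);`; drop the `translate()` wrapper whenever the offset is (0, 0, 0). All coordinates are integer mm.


translate([473, 389, 0]) cube([2648, 298, 2574]);


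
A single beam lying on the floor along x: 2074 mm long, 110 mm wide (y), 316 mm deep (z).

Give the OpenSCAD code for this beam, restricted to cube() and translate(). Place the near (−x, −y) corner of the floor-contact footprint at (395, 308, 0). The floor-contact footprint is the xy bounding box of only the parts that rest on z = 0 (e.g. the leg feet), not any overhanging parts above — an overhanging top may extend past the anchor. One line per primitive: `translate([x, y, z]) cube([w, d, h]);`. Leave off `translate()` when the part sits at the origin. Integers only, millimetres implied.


translate([395, 308, 0]) cube([2074, 110, 316]);


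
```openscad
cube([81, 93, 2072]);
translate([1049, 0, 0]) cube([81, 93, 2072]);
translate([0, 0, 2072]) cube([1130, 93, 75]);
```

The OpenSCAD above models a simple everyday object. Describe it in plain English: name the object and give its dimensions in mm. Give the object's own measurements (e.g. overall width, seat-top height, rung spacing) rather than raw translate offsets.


A door frame. The clear opening is 968 mm wide and 2072 mm high. Two 81 mm wide jambs, 93 mm deep, stand either side of the opening from the floor to the top of the opening. A 75 mm thick head sits across the top of both jambs, spanning the full outside width of the frame.


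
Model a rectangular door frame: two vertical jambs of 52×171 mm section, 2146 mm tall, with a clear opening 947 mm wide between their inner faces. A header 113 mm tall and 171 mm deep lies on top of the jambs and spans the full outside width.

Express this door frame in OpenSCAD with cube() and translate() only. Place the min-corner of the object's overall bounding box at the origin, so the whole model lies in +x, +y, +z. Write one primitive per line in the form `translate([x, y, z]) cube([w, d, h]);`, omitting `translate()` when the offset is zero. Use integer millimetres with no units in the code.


cube([52, 171, 2146]);
translate([999, 0, 0]) cube([52, 171, 2146]);
translate([0, 0, 2146]) cube([1051, 171, 113]);


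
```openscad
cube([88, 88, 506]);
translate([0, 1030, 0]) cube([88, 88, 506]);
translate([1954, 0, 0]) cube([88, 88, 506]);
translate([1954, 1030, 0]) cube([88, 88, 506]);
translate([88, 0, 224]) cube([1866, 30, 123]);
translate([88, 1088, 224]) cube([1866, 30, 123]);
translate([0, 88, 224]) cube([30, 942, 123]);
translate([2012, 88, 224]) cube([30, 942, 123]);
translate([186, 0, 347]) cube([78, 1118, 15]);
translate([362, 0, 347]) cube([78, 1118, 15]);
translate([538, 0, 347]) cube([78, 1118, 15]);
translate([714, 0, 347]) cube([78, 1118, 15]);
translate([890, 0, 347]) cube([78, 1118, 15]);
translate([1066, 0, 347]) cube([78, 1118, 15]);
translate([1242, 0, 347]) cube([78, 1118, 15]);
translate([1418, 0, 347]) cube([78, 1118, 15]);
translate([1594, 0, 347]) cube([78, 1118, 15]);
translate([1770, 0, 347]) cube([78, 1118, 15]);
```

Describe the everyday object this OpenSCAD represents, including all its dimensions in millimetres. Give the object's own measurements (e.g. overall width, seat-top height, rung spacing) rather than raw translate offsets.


A bed frame 2042 mm long (x) by 1118 mm wide (y). Four 88×88 mm corner posts, 506 mm tall, at the corners of the footprint. Four rails of 30 mm thickness and 123 mm height run between adjacent posts with their undersides at z = 224 mm, their outer faces flush with the outside of the frame (the two x-running rails run between the posts' inner faces; the two y-running rails run between the posts' inner faces). 10 slats, each 78 mm wide (x) and 15 mm thick, lie across the top of the two x-running rails, running the full 1118 mm width of the frame in y; along x they sit between the end posts with a 98 mm gap after the −x posts and between neighbouring slats, leaving 106 mm before the +x posts.


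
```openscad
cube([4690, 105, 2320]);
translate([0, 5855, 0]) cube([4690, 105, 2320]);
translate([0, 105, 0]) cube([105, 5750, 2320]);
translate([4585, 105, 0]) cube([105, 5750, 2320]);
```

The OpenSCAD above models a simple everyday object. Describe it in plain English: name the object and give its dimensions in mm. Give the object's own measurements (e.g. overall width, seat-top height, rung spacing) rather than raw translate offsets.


The wall frame of a small rectangular building: four walls, each 2320 mm tall and 105 mm thick, enclosing a footprint 4690 mm (x) by 5960 mm (y) outside-to-outside, with no floor or roof. The front and back walls (the −y and +y sides) span the full width; the two side walls fit between them.
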